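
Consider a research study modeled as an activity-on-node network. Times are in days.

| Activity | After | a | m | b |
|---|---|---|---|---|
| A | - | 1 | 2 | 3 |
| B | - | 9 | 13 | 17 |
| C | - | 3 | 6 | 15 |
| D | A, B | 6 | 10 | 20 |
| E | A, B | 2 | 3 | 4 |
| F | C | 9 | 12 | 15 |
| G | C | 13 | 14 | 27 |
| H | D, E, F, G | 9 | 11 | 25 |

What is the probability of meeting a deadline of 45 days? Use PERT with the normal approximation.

te_A = (1 + 4·2 + 3)/6 = 12/6 = 2; σ²_A = ((3−1)/6)² = 0.111
te_B = (9 + 4·13 + 17)/6 = 78/6 = 13; σ²_B = ((17−9)/6)² = 1.778
te_C = (3 + 4·6 + 15)/6 = 42/6 = 7; σ²_C = ((15−3)/6)² = 4.000
te_D = (6 + 4·10 + 20)/6 = 66/6 = 11; σ²_D = ((20−6)/6)² = 5.444
te_E = (2 + 4·3 + 4)/6 = 18/6 = 3; σ²_E = ((4−2)/6)² = 0.111
te_F = (9 + 4·12 + 15)/6 = 72/6 = 12; σ²_F = ((15−9)/6)² = 1.000
te_G = (13 + 4·14 + 27)/6 = 96/6 = 16; σ²_G = ((27−13)/6)² = 5.444
te_H = (9 + 4·11 + 25)/6 = 78/6 = 13; σ²_H = ((25−9)/6)² = 7.111

Forward pass:
ES_A = 0; EF_A = 2
ES_B = 0; EF_B = 13
ES_C = 0; EF_C = 7
ES_D = max(EF_A=2, EF_B=13) = 13; EF_D = 13+11 = 24
ES_E = max(EF_A=2, EF_B=13) = 13; EF_E = 13+3 = 16
ES_F = 7; EF_F = 7+12 = 19
ES_G = 7; EF_G = 7+16 = 23
ES_H = max(EF_D=24, EF_E=16, EF_F=19, EF_G=23) = 24; EF_H = 24+13 = 37
Expected project duration μ = 37 days. Critical path: B → D → H.

Variance along critical path = 1.778 + 5.444 + 7.111 = 14.333; σ = √14.333 = 3.786 days.
Z = (45 − 37) / 3.786 = 2.113
P(T ≤ 45) = Φ(2.113) ≈ 0.983

0.983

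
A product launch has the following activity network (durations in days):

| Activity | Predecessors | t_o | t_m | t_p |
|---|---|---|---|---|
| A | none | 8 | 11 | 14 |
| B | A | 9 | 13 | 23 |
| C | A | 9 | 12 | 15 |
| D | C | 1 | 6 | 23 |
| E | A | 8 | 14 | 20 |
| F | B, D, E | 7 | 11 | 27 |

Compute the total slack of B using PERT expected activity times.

6 days

te_A = (8 + 4·11 + 14)/6 = 66/6 = 11
te_B = (9 + 4·13 + 23)/6 = 84/6 = 14
te_C = (9 + 4·12 + 15)/6 = 72/6 = 12
te_D = (1 + 4·6 + 23)/6 = 48/6 = 8
te_E = (8 + 4·14 + 20)/6 = 84/6 = 14
te_F = (7 + 4·11 + 27)/6 = 78/6 = 13

Forward pass:
ES_A = 0; EF_A = 11
ES_B = 11; EF_B = 11+14 = 25
ES_C = 11; EF_C = 11+12 = 23
ES_D = 23; EF_D = 23+8 = 31
ES_E = 11; EF_E = 11+14 = 25
ES_F = max(EF_B=25, EF_D=31, EF_E=25) = 31; EF_F = 31+13 = 44
Expected project duration μ = 44 days. Critical path: A → C → D → F.

Backward pass:
LF_F = 44; LS_F = 44−13 = 31
LF_E = LS_F = 31; LS_E = 31−14 = 17
LF_D = LS_F = 31; LS_D = 31−8 = 23
LF_C = LS_D = 23; LS_C = 23−12 = 11
LF_B = LS_F = 31; LS_B = 31−14 = 17
LF_A = min(LS_B=17, LS_C=11, LS_E=17) = 11; LS_A = 11−11 = 0
Slack_B = LS_B − ES_B = 17 − 11 = 6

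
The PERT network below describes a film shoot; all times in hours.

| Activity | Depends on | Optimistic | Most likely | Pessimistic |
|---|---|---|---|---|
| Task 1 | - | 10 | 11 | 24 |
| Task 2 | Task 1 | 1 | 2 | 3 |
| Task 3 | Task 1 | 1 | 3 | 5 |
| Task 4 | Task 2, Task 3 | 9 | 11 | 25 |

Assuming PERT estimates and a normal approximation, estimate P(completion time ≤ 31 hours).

te_Task 1 = (10 + 4·11 + 24)/6 = 78/6 = 13; σ²_Task 1 = ((24−10)/6)² = 5.444
te_Task 2 = (1 + 4·2 + 3)/6 = 12/6 = 2; σ²_Task 2 = ((3−1)/6)² = 0.111
te_Task 3 = (1 + 4·3 + 5)/6 = 18/6 = 3; σ²_Task 3 = ((5−1)/6)² = 0.444
te_Task 4 = (9 + 4·11 + 25)/6 = 78/6 = 13; σ²_Task 4 = ((25−9)/6)² = 7.111

Forward pass:
ES_Task 1 = 0; EF_Task 1 = 13
ES_Task 2 = 13; EF_Task 2 = 13+2 = 15
ES_Task 3 = 13; EF_Task 3 = 13+3 = 16
ES_Task 4 = max(EF_Task 2=15, EF_Task 3=16) = 16; EF_Task 4 = 16+13 = 29
Expected project duration μ = 29 hours. Critical path: Task 1 → Task 3 → Task 4.

Variance along critical path = 5.444 + 0.444 + 7.111 = 13.000; σ = √13.000 = 3.606 hours.
Z = (31 − 29) / 3.606 = 0.555
P(T ≤ 31) = Φ(0.555) ≈ 0.710

0.710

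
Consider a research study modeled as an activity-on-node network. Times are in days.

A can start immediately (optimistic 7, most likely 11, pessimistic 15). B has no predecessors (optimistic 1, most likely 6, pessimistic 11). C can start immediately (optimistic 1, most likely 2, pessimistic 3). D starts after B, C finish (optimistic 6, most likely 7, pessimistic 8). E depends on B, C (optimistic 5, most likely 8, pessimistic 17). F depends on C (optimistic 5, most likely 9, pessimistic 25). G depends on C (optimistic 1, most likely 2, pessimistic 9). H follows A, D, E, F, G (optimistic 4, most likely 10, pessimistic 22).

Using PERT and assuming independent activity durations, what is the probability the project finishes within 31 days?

0.896

te_A = (7 + 4·11 + 15)/6 = 66/6 = 11; σ²_A = ((15−7)/6)² = 1.778
te_B = (1 + 4·6 + 11)/6 = 36/6 = 6; σ²_B = ((11−1)/6)² = 2.778
te_C = (1 + 4·2 + 3)/6 = 12/6 = 2; σ²_C = ((3−1)/6)² = 0.111
te_D = (6 + 4·7 + 8)/6 = 42/6 = 7; σ²_D = ((8−6)/6)² = 0.111
te_E = (5 + 4·8 + 17)/6 = 54/6 = 9; σ²_E = ((17−5)/6)² = 4.000
te_F = (5 + 4·9 + 25)/6 = 66/6 = 11; σ²_F = ((25−5)/6)² = 11.111
te_G = (1 + 4·2 + 9)/6 = 18/6 = 3; σ²_G = ((9−1)/6)² = 1.778
te_H = (4 + 4·10 + 22)/6 = 66/6 = 11; σ²_H = ((22−4)/6)² = 9.000

Forward pass:
ES_A = 0; EF_A = 11
ES_B = 0; EF_B = 6
ES_C = 0; EF_C = 2
ES_D = max(EF_B=6, EF_C=2) = 6; EF_D = 6+7 = 13
ES_E = max(EF_B=6, EF_C=2) = 6; EF_E = 6+9 = 15
ES_F = 2; EF_F = 2+11 = 13
ES_G = 2; EF_G = 2+3 = 5
ES_H = max(EF_A=11, EF_D=13, EF_E=15, EF_F=13, EF_G=5) = 15; EF_H = 15+11 = 26
Expected project duration μ = 26 days. Critical path: B → E → H.

Variance along critical path = 2.778 + 4.000 + 9.000 = 15.778; σ = √15.778 = 3.972 days.
Z = (31 − 26) / 3.972 = 1.259
P(T ≤ 31) = Φ(1.259) ≈ 0.896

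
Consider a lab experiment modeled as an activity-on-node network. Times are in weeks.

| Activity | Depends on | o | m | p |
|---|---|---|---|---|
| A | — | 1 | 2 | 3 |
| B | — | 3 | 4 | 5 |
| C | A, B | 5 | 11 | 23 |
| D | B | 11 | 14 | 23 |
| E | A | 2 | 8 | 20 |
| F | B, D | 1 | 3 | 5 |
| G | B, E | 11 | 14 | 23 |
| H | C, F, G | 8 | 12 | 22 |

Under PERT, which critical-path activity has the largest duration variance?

E

te_A = (1 + 4·2 + 3)/6 = 12/6 = 2; σ²_A = ((3−1)/6)² = 0.111
te_B = (3 + 4·4 + 5)/6 = 24/6 = 4; σ²_B = ((5−3)/6)² = 0.111
te_C = (5 + 4·11 + 23)/6 = 72/6 = 12; σ²_C = ((23−5)/6)² = 9.000
te_D = (11 + 4·14 + 23)/6 = 90/6 = 15; σ²_D = ((23−11)/6)² = 4.000
te_E = (2 + 4·8 + 20)/6 = 54/6 = 9; σ²_E = ((20−2)/6)² = 9.000
te_F = (1 + 4·3 + 5)/6 = 18/6 = 3; σ²_F = ((5−1)/6)² = 0.444
te_G = (11 + 4·14 + 23)/6 = 90/6 = 15; σ²_G = ((23−11)/6)² = 4.000
te_H = (8 + 4·12 + 22)/6 = 78/6 = 13; σ²_H = ((22−8)/6)² = 5.444

Forward pass:
ES_A = 0; EF_A = 2
ES_B = 0; EF_B = 4
ES_C = max(EF_A=2, EF_B=4) = 4; EF_C = 4+12 = 16
ES_D = 4; EF_D = 4+15 = 19
ES_E = 2; EF_E = 2+9 = 11
ES_F = max(EF_B=4, EF_D=19) = 19; EF_F = 19+3 = 22
ES_G = max(EF_B=4, EF_E=11) = 11; EF_G = 11+15 = 26
ES_H = max(EF_C=16, EF_F=22, EF_G=26) = 26; EF_H = 26+13 = 39
Expected project duration μ = 39 weeks. Critical path: A → E → G → H.

Variances on critical path: σ²_A=0.111, σ²_E=9.000, σ²_G=4.000, σ²_H=5.444.
Largest is σ²_E = 9.000.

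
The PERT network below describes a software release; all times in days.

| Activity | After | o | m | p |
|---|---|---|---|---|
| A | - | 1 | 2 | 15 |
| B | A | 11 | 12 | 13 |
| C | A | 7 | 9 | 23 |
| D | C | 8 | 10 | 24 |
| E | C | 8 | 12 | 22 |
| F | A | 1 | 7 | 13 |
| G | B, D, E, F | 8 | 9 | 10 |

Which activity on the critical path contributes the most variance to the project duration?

te_A = (1 + 4·2 + 15)/6 = 24/6 = 4; σ²_A = ((15−1)/6)² = 5.444
te_B = (11 + 4·12 + 13)/6 = 72/6 = 12; σ²_B = ((13−11)/6)² = 0.111
te_C = (7 + 4·9 + 23)/6 = 66/6 = 11; σ²_C = ((23−7)/6)² = 7.111
te_D = (8 + 4·10 + 24)/6 = 72/6 = 12; σ²_D = ((24−8)/6)² = 7.111
te_E = (8 + 4·12 + 22)/6 = 78/6 = 13; σ²_E = ((22−8)/6)² = 5.444
te_F = (1 + 4·7 + 13)/6 = 42/6 = 7; σ²_F = ((13−1)/6)² = 4.000
te_G = (8 + 4·9 + 10)/6 = 54/6 = 9; σ²_G = ((10−8)/6)² = 0.111

Forward pass:
ES_A = 0; EF_A = 4
ES_B = 4; EF_B = 4+12 = 16
ES_C = 4; EF_C = 4+11 = 15
ES_D = 15; EF_D = 15+12 = 27
ES_E = 15; EF_E = 15+13 = 28
ES_F = 4; EF_F = 4+7 = 11
ES_G = max(EF_B=16, EF_D=27, EF_E=28, EF_F=11) = 28; EF_G = 28+9 = 37
Expected project duration μ = 37 days. Critical path: A → C → E → G.

Variances on critical path: σ²_A=5.444, σ²_C=7.111, σ²_E=5.444, σ²_G=0.111.
Largest is σ²_C = 7.111.

C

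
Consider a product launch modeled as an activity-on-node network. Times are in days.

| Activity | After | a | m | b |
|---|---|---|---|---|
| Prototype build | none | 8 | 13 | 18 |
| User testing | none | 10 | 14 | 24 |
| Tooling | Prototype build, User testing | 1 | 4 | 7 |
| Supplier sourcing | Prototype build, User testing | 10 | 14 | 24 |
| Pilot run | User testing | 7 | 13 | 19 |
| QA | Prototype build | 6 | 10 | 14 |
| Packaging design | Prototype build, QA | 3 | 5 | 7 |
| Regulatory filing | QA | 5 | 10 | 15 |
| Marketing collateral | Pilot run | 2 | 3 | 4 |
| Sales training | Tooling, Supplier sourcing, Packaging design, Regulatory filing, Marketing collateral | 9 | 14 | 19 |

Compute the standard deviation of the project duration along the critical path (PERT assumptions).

3.18 days

te_Prototype build = (8 + 4·13 + 18)/6 = 78/6 = 13; σ²_Prototype build = ((18−8)/6)² = 2.778
te_User testing = (10 + 4·14 + 24)/6 = 90/6 = 15; σ²_User testing = ((24−10)/6)² = 5.444
te_Tooling = (1 + 4·4 + 7)/6 = 24/6 = 4; σ²_Tooling = ((7−1)/6)² = 1.000
te_Supplier sourcing = (10 + 4·14 + 24)/6 = 90/6 = 15; σ²_Supplier sourcing = ((24−10)/6)² = 5.444
te_Pilot run = (7 + 4·13 + 19)/6 = 78/6 = 13; σ²_Pilot run = ((19−7)/6)² = 4.000
te_QA = (6 + 4·10 + 14)/6 = 60/6 = 10; σ²_QA = ((14−6)/6)² = 1.778
te_Packaging design = (3 + 4·5 + 7)/6 = 30/6 = 5; σ²_Packaging design = ((7−3)/6)² = 0.444
te_Regulatory filing = (5 + 4·10 + 15)/6 = 60/6 = 10; σ²_Regulatory filing = ((15−5)/6)² = 2.778
te_Marketing collateral = (2 + 4·3 + 4)/6 = 18/6 = 3; σ²_Marketing collateral = ((4−2)/6)² = 0.111
te_Sales training = (9 + 4·14 + 19)/6 = 84/6 = 14; σ²_Sales training = ((19−9)/6)² = 2.778

Forward pass:
ES_Prototype build = 0; EF_Prototype build = 13
ES_User testing = 0; EF_User testing = 15
ES_Tooling = max(EF_Prototype build=13, EF_User testing=15) = 15; EF_Tooling = 15+4 = 19
ES_Supplier sourcing = max(EF_Prototype build=13, EF_User testing=15) = 15; EF_Supplier sourcing = 15+15 = 30
ES_Pilot run = 15; EF_Pilot run = 15+13 = 28
ES_QA = 13; EF_QA = 13+10 = 23
ES_Packaging design = max(EF_Prototype build=13, EF_QA=23) = 23; EF_Packaging design = 23+5 = 28
ES_Regulatory filing = 23; EF_Regulatory filing = 23+10 = 33
ES_Marketing collateral = 28; EF_Marketing collateral = 28+3 = 31
ES_Sales training = max(EF_Tooling=19, EF_Supplier sourcing=30, EF_Packaging design=28, EF_Regulatory filing=33, EF_Marketing collateral=31) = 33; EF_Sales training = 33+14 = 47
Expected project duration μ = 47 days. Critical path: Prototype build → QA → Regulatory filing → Sales training.

Variance along critical path = 2.778 + 1.778 + 2.778 + 2.778 = 10.111
σ = √10.111 = 3.180 days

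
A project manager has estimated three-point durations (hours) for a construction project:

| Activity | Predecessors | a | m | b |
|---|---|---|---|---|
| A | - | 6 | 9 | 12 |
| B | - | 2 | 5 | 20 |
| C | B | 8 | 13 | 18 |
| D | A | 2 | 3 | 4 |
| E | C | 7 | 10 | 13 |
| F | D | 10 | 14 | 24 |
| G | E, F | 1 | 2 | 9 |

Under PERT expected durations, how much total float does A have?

te_A = (6 + 4·9 + 12)/6 = 54/6 = 9
te_B = (2 + 4·5 + 20)/6 = 42/6 = 7
te_C = (8 + 4·13 + 18)/6 = 78/6 = 13
te_D = (2 + 4·3 + 4)/6 = 18/6 = 3
te_E = (7 + 4·10 + 13)/6 = 60/6 = 10
te_F = (10 + 4·14 + 24)/6 = 90/6 = 15
te_G = (1 + 4·2 + 9)/6 = 18/6 = 3

Forward pass:
ES_A = 0; EF_A = 9
ES_B = 0; EF_B = 7
ES_C = 7; EF_C = 7+13 = 20
ES_D = 9; EF_D = 9+3 = 12
ES_E = 20; EF_E = 20+10 = 30
ES_F = 12; EF_F = 12+15 = 27
ES_G = max(EF_E=30, EF_F=27) = 30; EF_G = 30+3 = 33
Expected project duration μ = 33 hours. Critical path: B → C → E → G.

Backward pass:
LF_G = 33; LS_G = 33−3 = 30
LF_F = LS_G = 30; LS_F = 30−15 = 15
LF_E = LS_G = 30; LS_E = 30−10 = 20
LF_D = LS_F = 15; LS_D = 15−3 = 12
LF_C = LS_E = 20; LS_C = 20−13 = 7
LF_B = LS_C = 7; LS_B = 7−7 = 0
LF_A = LS_D = 12; LS_A = 12−9 = 3
Slack_A = LS_A − ES_A = 3 − 0 = 3

3 hours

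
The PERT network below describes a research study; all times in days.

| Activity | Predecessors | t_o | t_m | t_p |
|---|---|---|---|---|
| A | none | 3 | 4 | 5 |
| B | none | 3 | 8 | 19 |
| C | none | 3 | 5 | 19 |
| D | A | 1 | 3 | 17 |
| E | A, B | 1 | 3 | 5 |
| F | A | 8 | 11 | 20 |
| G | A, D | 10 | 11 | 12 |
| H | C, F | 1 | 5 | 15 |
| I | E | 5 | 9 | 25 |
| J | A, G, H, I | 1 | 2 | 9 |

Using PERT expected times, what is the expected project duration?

26 days

te_A = (3 + 4·4 + 5)/6 = 24/6 = 4
te_B = (3 + 4·8 + 19)/6 = 54/6 = 9
te_C = (3 + 4·5 + 19)/6 = 42/6 = 7
te_D = (1 + 4·3 + 17)/6 = 30/6 = 5
te_E = (1 + 4·3 + 5)/6 = 18/6 = 3
te_F = (8 + 4·11 + 20)/6 = 72/6 = 12
te_G = (10 + 4·11 + 12)/6 = 66/6 = 11
te_H = (1 + 4·5 + 15)/6 = 36/6 = 6
te_I = (5 + 4·9 + 25)/6 = 66/6 = 11
te_J = (1 + 4·2 + 9)/6 = 18/6 = 3

Forward pass:
ES_A = 0; EF_A = 4
ES_B = 0; EF_B = 9
ES_C = 0; EF_C = 7
ES_D = 4; EF_D = 4+5 = 9
ES_E = max(EF_A=4, EF_B=9) = 9; EF_E = 9+3 = 12
ES_F = 4; EF_F = 4+12 = 16
ES_G = max(EF_A=4, EF_D=9) = 9; EF_G = 9+11 = 20
ES_H = max(EF_C=7, EF_F=16) = 16; EF_H = 16+6 = 22
ES_I = 12; EF_I = 12+11 = 23
ES_J = max(EF_A=4, EF_G=20, EF_H=22, EF_I=23) = 23; EF_J = 23+3 = 26
Expected project duration μ = 26 days. Critical path: B → E → I → J.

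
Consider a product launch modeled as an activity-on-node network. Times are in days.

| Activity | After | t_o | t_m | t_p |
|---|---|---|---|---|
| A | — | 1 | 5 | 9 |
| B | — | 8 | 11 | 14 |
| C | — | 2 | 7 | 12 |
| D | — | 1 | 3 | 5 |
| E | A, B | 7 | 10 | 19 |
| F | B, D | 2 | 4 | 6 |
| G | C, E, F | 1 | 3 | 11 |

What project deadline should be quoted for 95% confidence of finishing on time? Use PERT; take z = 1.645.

30.6 days

te_A = (1 + 4·5 + 9)/6 = 30/6 = 5; σ²_A = ((9−1)/6)² = 1.778
te_B = (8 + 4·11 + 14)/6 = 66/6 = 11; σ²_B = ((14−8)/6)² = 1.000
te_C = (2 + 4·7 + 12)/6 = 42/6 = 7; σ²_C = ((12−2)/6)² = 2.778
te_D = (1 + 4·3 + 5)/6 = 18/6 = 3; σ²_D = ((5−1)/6)² = 0.444
te_E = (7 + 4·10 + 19)/6 = 66/6 = 11; σ²_E = ((19−7)/6)² = 4.000
te_F = (2 + 4·4 + 6)/6 = 24/6 = 4; σ²_F = ((6−2)/6)² = 0.444
te_G = (1 + 4·3 + 11)/6 = 24/6 = 4; σ²_G = ((11−1)/6)² = 2.778

Forward pass:
ES_A = 0; EF_A = 5
ES_B = 0; EF_B = 11
ES_C = 0; EF_C = 7
ES_D = 0; EF_D = 3
ES_E = max(EF_A=5, EF_B=11) = 11; EF_E = 11+11 = 22
ES_F = max(EF_B=11, EF_D=3) = 11; EF_F = 11+4 = 15
ES_G = max(EF_C=7, EF_E=22, EF_F=15) = 22; EF_G = 22+4 = 26
Expected project duration μ = 26 days. Critical path: B → E → G.

Variance along critical path = 1.000 + 4.000 + 2.778 = 7.778; σ = 2.789 days.
D = μ + z·σ = 26 + 1.645·2.789 = 30.6 days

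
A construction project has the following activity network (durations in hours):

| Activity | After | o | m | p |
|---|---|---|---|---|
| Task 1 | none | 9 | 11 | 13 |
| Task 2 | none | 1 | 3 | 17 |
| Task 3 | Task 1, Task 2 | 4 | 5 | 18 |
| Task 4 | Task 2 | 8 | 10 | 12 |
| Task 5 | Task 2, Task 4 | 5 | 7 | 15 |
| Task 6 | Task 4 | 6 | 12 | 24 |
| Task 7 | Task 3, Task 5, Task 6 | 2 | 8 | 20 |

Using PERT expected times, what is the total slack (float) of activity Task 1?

10 hours

te_Task 1 = (9 + 4·11 + 13)/6 = 66/6 = 11
te_Task 2 = (1 + 4·3 + 17)/6 = 30/6 = 5
te_Task 3 = (4 + 4·5 + 18)/6 = 42/6 = 7
te_Task 4 = (8 + 4·10 + 12)/6 = 60/6 = 10
te_Task 5 = (5 + 4·7 + 15)/6 = 48/6 = 8
te_Task 6 = (6 + 4·12 + 24)/6 = 78/6 = 13
te_Task 7 = (2 + 4·8 + 20)/6 = 54/6 = 9

Forward pass:
ES_Task 1 = 0; EF_Task 1 = 11
ES_Task 2 = 0; EF_Task 2 = 5
ES_Task 3 = max(EF_Task 1=11, EF_Task 2=5) = 11; EF_Task 3 = 11+7 = 18
ES_Task 4 = 5; EF_Task 4 = 5+10 = 15
ES_Task 5 = max(EF_Task 2=5, EF_Task 4=15) = 15; EF_Task 5 = 15+8 = 23
ES_Task 6 = 15; EF_Task 6 = 15+13 = 28
ES_Task 7 = max(EF_Task 3=18, EF_Task 5=23, EF_Task 6=28) = 28; EF_Task 7 = 28+9 = 37
Expected project duration μ = 37 hours. Critical path: Task 2 → Task 4 → Task 6 → Task 7.

Backward pass:
LF_Task 7 = 37; LS_Task 7 = 37−9 = 28
LF_Task 6 = LS_Task 7 = 28; LS_Task 6 = 28−13 = 15
LF_Task 5 = LS_Task 7 = 28; LS_Task 5 = 28−8 = 20
LF_Task 4 = min(LS_Task 5=20, LS_Task 6=15) = 15; LS_Task 4 = 15−10 = 5
LF_Task 3 = LS_Task 7 = 28; LS_Task 3 = 28−7 = 21
LF_Task 2 = min(LS_Task 3=21, LS_Task 4=5, LS_Task 5=20) = 5; LS_Task 2 = 5−5 = 0
LF_Task 1 = LS_Task 3 = 21; LS_Task 1 = 21−11 = 10
Slack_Task 1 = LS_Task 1 − ES_Task 1 = 10 − 0 = 10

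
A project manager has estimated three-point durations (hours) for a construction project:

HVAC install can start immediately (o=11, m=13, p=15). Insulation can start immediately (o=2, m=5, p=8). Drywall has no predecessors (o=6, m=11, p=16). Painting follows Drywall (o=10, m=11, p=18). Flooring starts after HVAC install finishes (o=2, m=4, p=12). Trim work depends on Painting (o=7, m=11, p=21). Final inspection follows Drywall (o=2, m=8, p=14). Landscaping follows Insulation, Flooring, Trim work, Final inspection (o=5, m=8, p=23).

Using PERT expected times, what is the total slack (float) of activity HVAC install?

te_HVAC install = (11 + 4·13 + 15)/6 = 78/6 = 13
te_Insulation = (2 + 4·5 + 8)/6 = 30/6 = 5
te_Drywall = (6 + 4·11 + 16)/6 = 66/6 = 11
te_Painting = (10 + 4·11 + 18)/6 = 72/6 = 12
te_Flooring = (2 + 4·4 + 12)/6 = 30/6 = 5
te_Trim work = (7 + 4·11 + 21)/6 = 72/6 = 12
te_Final inspection = (2 + 4·8 + 14)/6 = 48/6 = 8
te_Landscaping = (5 + 4·8 + 23)/6 = 60/6 = 10

Forward pass:
ES_HVAC install = 0; EF_HVAC install = 13
ES_Insulation = 0; EF_Insulation = 5
ES_Drywall = 0; EF_Drywall = 11
ES_Painting = 11; EF_Painting = 11+12 = 23
ES_Flooring = 13; EF_Flooring = 13+5 = 18
ES_Trim work = 23; EF_Trim work = 23+12 = 35
ES_Final inspection = 11; EF_Final inspection = 11+8 = 19
ES_Landscaping = max(EF_Insulation=5, EF_Flooring=18, EF_Trim work=35, EF_Final inspection=19) = 35; EF_Landscaping = 35+10 = 45
Expected project duration μ = 45 hours. Critical path: Drywall → Painting → Trim work → Landscaping.

Backward pass:
LF_Landscaping = 45; LS_Landscaping = 45−10 = 35
LF_Final inspection = LS_Landscaping = 35; LS_Final inspection = 35−8 = 27
LF_Trim work = LS_Landscaping = 35; LS_Trim work = 35−12 = 23
LF_Flooring = LS_Landscaping = 35; LS_Flooring = 35−5 = 30
LF_Painting = LS_Trim work = 23; LS_Painting = 23−12 = 11
LF_Drywall = min(LS_Painting=11, LS_Final inspection=27) = 11; LS_Drywall = 11−11 = 0
LF_Insulation = LS_Landscaping = 35; LS_Insulation = 35−5 = 30
LF_HVAC install = LS_Flooring = 30; LS_HVAC install = 30−13 = 17
Slack_HVAC install = LS_HVAC install − ES_HVAC install = 17 − 0 = 17

17 hours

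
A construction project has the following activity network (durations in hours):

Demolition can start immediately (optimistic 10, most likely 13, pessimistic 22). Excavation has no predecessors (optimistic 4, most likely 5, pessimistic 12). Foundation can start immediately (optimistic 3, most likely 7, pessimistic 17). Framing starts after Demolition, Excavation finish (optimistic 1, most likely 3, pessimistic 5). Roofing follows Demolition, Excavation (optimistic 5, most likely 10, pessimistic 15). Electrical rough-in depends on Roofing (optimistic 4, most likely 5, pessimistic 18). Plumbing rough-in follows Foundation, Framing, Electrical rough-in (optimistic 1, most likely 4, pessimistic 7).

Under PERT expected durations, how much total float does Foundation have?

te_Demolition = (10 + 4·13 + 22)/6 = 84/6 = 14
te_Excavation = (4 + 4·5 + 12)/6 = 36/6 = 6
te_Foundation = (3 + 4·7 + 17)/6 = 48/6 = 8
te_Framing = (1 + 4·3 + 5)/6 = 18/6 = 3
te_Roofing = (5 + 4·10 + 15)/6 = 60/6 = 10
te_Electrical rough-in = (4 + 4·5 + 18)/6 = 42/6 = 7
te_Plumbing rough-in = (1 + 4·4 + 7)/6 = 24/6 = 4

Forward pass:
ES_Demolition = 0; EF_Demolition = 14
ES_Excavation = 0; EF_Excavation = 6
ES_Foundation = 0; EF_Foundation = 8
ES_Framing = max(EF_Demolition=14, EF_Excavation=6) = 14; EF_Framing = 14+3 = 17
ES_Roofing = max(EF_Demolition=14, EF_Excavation=6) = 14; EF_Roofing = 14+10 = 24
ES_Electrical rough-in = 24; EF_Electrical rough-in = 24+7 = 31
ES_Plumbing rough-in = max(EF_Foundation=8, EF_Framing=17, EF_Electrical rough-in=31) = 31; EF_Plumbing rough-in = 31+4 = 35
Expected project duration μ = 35 hours. Critical path: Demolition → Roofing → Electrical rough-in → Plumbing rough-in.

Backward pass:
LF_Plumbing rough-in = 35; LS_Plumbing rough-in = 35−4 = 31
LF_Electrical rough-in = LS_Plumbing rough-in = 31; LS_Electrical rough-in = 31−7 = 24
LF_Roofing = LS_Electrical rough-in = 24; LS_Roofing = 24−10 = 14
LF_Framing = LS_Plumbing rough-in = 31; LS_Framing = 31−3 = 28
LF_Foundation = LS_Plumbing rough-in = 31; LS_Foundation = 31−8 = 23
LF_Excavation = min(LS_Framing=28, LS_Roofing=14) = 14; LS_Excavation = 14−6 = 8
LF_Demolition = min(LS_Framing=28, LS_Roofing=14) = 14; LS_Demolition = 14−14 = 0
Slack_Foundation = LS_Foundation − ES_Foundation = 23 − 0 = 23

23 hours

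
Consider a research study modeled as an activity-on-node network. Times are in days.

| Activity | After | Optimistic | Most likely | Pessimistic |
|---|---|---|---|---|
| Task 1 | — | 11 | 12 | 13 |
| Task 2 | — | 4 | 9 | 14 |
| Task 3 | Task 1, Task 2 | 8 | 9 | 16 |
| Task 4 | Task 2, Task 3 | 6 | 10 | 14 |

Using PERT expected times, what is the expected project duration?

32 days

te_Task 1 = (11 + 4·12 + 13)/6 = 72/6 = 12
te_Task 2 = (4 + 4·9 + 14)/6 = 54/6 = 9
te_Task 3 = (8 + 4·9 + 16)/6 = 60/6 = 10
te_Task 4 = (6 + 4·10 + 14)/6 = 60/6 = 10

Forward pass:
ES_Task 1 = 0; EF_Task 1 = 12
ES_Task 2 = 0; EF_Task 2 = 9
ES_Task 3 = max(EF_Task 1=12, EF_Task 2=9) = 12; EF_Task 3 = 12+10 = 22
ES_Task 4 = max(EF_Task 2=9, EF_Task 3=22) = 22; EF_Task 4 = 22+10 = 32
Expected project duration μ = 32 days. Critical path: Task 1 → Task 3 → Task 4.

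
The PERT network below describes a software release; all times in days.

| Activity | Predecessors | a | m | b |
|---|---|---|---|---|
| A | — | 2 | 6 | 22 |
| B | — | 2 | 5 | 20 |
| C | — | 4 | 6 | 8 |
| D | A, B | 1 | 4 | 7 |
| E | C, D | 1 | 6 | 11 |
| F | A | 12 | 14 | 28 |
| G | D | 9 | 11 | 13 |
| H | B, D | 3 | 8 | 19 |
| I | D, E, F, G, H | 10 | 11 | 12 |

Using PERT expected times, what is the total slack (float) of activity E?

te_A = (2 + 4·6 + 22)/6 = 48/6 = 8
te_B = (2 + 4·5 + 20)/6 = 42/6 = 7
te_C = (4 + 4·6 + 8)/6 = 36/6 = 6
te_D = (1 + 4·4 + 7)/6 = 24/6 = 4
te_E = (1 + 4·6 + 11)/6 = 36/6 = 6
te_F = (12 + 4·14 + 28)/6 = 96/6 = 16
te_G = (9 + 4·11 + 13)/6 = 66/6 = 11
te_H = (3 + 4·8 + 19)/6 = 54/6 = 9
te_I = (10 + 4·11 + 12)/6 = 66/6 = 11

Forward pass:
ES_A = 0; EF_A = 8
ES_B = 0; EF_B = 7
ES_C = 0; EF_C = 6
ES_D = max(EF_A=8, EF_B=7) = 8; EF_D = 8+4 = 12
ES_E = max(EF_C=6, EF_D=12) = 12; EF_E = 12+6 = 18
ES_F = 8; EF_F = 8+16 = 24
ES_G = 12; EF_G = 12+11 = 23
ES_H = max(EF_B=7, EF_D=12) = 12; EF_H = 12+9 = 21
ES_I = max(EF_D=12, EF_E=18, EF_F=24, EF_G=23, EF_H=21) = 24; EF_I = 24+11 = 35
Expected project duration μ = 35 days. Critical path: A → F → I.

Backward pass:
LF_I = 35; LS_I = 35−11 = 24
LF_H = LS_I = 24; LS_H = 24−9 = 15
LF_G = LS_I = 24; LS_G = 24−11 = 13
LF_F = LS_I = 24; LS_F = 24−16 = 8
LF_E = LS_I = 24; LS_E = 24−6 = 18
LF_D = min(LS_E=18, LS_G=13, LS_H=15, LS_I=24) = 13; LS_D = 13−4 = 9
LF_C = LS_E = 18; LS_C = 18−6 = 12
LF_B = min(LS_D=9, LS_H=15) = 9; LS_B = 9−7 = 2
LF_A = min(LS_D=9, LS_F=8) = 8; LS_A = 8−8 = 0
Slack_E = LS_E − ES_E = 18 − 12 = 6

6 days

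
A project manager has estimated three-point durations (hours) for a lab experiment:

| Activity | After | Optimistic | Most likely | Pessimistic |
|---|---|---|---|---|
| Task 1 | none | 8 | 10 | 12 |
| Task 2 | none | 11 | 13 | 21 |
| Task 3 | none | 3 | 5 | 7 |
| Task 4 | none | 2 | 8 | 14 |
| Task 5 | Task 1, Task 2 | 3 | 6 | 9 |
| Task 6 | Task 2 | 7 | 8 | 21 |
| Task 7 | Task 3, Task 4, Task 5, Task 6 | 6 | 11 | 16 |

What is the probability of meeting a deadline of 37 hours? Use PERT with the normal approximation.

0.727

te_Task 1 = (8 + 4·10 + 12)/6 = 60/6 = 10; σ²_Task 1 = ((12−8)/6)² = 0.444
te_Task 2 = (11 + 4·13 + 21)/6 = 84/6 = 14; σ²_Task 2 = ((21−11)/6)² = 2.778
te_Task 3 = (3 + 4·5 + 7)/6 = 30/6 = 5; σ²_Task 3 = ((7−3)/6)² = 0.444
te_Task 4 = (2 + 4·8 + 14)/6 = 48/6 = 8; σ²_Task 4 = ((14−2)/6)² = 4.000
te_Task 5 = (3 + 4·6 + 9)/6 = 36/6 = 6; σ²_Task 5 = ((9−3)/6)² = 1.000
te_Task 6 = (7 + 4·8 + 21)/6 = 60/6 = 10; σ²_Task 6 = ((21−7)/6)² = 5.444
te_Task 7 = (6 + 4·11 + 16)/6 = 66/6 = 11; σ²_Task 7 = ((16−6)/6)² = 2.778

Forward pass:
ES_Task 1 = 0; EF_Task 1 = 10
ES_Task 2 = 0; EF_Task 2 = 14
ES_Task 3 = 0; EF_Task 3 = 5
ES_Task 4 = 0; EF_Task 4 = 8
ES_Task 5 = max(EF_Task 1=10, EF_Task 2=14) = 14; EF_Task 5 = 14+6 = 20
ES_Task 6 = 14; EF_Task 6 = 14+10 = 24
ES_Task 7 = max(EF_Task 3=5, EF_Task 4=8, EF_Task 5=20, EF_Task 6=24) = 24; EF_Task 7 = 24+11 = 35
Expected project duration μ = 35 hours. Critical path: Task 2 → Task 6 → Task 7.

Variance along critical path = 2.778 + 5.444 + 2.778 = 11.000; σ = √11.000 = 3.317 hours.
Z = (37 − 35) / 3.317 = 0.603
P(T ≤ 37) = Φ(0.603) ≈ 0.727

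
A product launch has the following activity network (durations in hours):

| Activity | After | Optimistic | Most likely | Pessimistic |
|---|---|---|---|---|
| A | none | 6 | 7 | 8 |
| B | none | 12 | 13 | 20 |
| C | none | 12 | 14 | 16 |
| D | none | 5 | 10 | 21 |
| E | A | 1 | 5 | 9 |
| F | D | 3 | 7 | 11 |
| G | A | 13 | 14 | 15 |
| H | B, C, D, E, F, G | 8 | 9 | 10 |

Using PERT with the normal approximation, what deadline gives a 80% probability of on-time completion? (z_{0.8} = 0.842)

30.5 hours

te_A = (6 + 4·7 + 8)/6 = 42/6 = 7; σ²_A = ((8−6)/6)² = 0.111
te_B = (12 + 4·13 + 20)/6 = 84/6 = 14; σ²_B = ((20−12)/6)² = 1.778
te_C = (12 + 4·14 + 16)/6 = 84/6 = 14; σ²_C = ((16−12)/6)² = 0.444
te_D = (5 + 4·10 + 21)/6 = 66/6 = 11; σ²_D = ((21−5)/6)² = 7.111
te_E = (1 + 4·5 + 9)/6 = 30/6 = 5; σ²_E = ((9−1)/6)² = 1.778
te_F = (3 + 4·7 + 11)/6 = 42/6 = 7; σ²_F = ((11−3)/6)² = 1.778
te_G = (13 + 4·14 + 15)/6 = 84/6 = 14; σ²_G = ((15−13)/6)² = 0.111
te_H = (8 + 4·9 + 10)/6 = 54/6 = 9; σ²_H = ((10−8)/6)² = 0.111

Forward pass:
ES_A = 0; EF_A = 7
ES_B = 0; EF_B = 14
ES_C = 0; EF_C = 14
ES_D = 0; EF_D = 11
ES_E = 7; EF_E = 7+5 = 12
ES_F = 11; EF_F = 11+7 = 18
ES_G = 7; EF_G = 7+14 = 21
ES_H = max(EF_B=14, EF_C=14, EF_D=11, EF_E=12, EF_F=18, EF_G=21) = 21; EF_H = 21+9 = 30
Expected project duration μ = 30 hours. Critical path: A → G → H.

Variance along critical path = 0.111 + 0.111 + 0.111 = 0.333; σ = 0.577 hours.
D = μ + z·σ = 30 + 0.842·0.577 = 30.5 hours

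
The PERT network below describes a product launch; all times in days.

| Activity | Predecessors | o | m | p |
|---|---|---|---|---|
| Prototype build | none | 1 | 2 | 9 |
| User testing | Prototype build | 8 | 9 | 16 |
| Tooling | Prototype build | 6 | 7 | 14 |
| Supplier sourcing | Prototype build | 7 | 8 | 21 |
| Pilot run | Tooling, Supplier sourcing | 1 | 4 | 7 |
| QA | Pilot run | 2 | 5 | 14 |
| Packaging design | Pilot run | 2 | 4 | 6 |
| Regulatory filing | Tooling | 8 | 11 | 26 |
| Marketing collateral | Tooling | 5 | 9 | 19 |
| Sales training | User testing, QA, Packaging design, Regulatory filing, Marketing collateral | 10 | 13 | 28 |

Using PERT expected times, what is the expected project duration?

39 days

te_Prototype build = (1 + 4·2 + 9)/6 = 18/6 = 3
te_User testing = (8 + 4·9 + 16)/6 = 60/6 = 10
te_Tooling = (6 + 4·7 + 14)/6 = 48/6 = 8
te_Supplier sourcing = (7 + 4·8 + 21)/6 = 60/6 = 10
te_Pilot run = (1 + 4·4 + 7)/6 = 24/6 = 4
te_QA = (2 + 4·5 + 14)/6 = 36/6 = 6
te_Packaging design = (2 + 4·4 + 6)/6 = 24/6 = 4
te_Regulatory filing = (8 + 4·11 + 26)/6 = 78/6 = 13
te_Marketing collateral = (5 + 4·9 + 19)/6 = 60/6 = 10
te_Sales training = (10 + 4·13 + 28)/6 = 90/6 = 15

Forward pass:
ES_Prototype build = 0; EF_Prototype build = 3
ES_User testing = 3; EF_User testing = 3+10 = 13
ES_Tooling = 3; EF_Tooling = 3+8 = 11
ES_Supplier sourcing = 3; EF_Supplier sourcing = 3+10 = 13
ES_Pilot run = max(EF_Tooling=11, EF_Supplier sourcing=13) = 13; EF_Pilot run = 13+4 = 17
ES_QA = 17; EF_QA = 17+6 = 23
ES_Packaging design = 17; EF_Packaging design = 17+4 = 21
ES_Regulatory filing = 11; EF_Regulatory filing = 11+13 = 24
ES_Marketing collateral = 11; EF_Marketing collateral = 11+10 = 21
ES_Sales training = max(EF_User testing=13, EF_QA=23, EF_Packaging design=21, EF_Regulatory filing=24, EF_Marketing collateral=21) = 24; EF_Sales training = 24+15 = 39
Expected project duration μ = 39 days. Critical path: Prototype build → Tooling → Regulatory filing → Sales training.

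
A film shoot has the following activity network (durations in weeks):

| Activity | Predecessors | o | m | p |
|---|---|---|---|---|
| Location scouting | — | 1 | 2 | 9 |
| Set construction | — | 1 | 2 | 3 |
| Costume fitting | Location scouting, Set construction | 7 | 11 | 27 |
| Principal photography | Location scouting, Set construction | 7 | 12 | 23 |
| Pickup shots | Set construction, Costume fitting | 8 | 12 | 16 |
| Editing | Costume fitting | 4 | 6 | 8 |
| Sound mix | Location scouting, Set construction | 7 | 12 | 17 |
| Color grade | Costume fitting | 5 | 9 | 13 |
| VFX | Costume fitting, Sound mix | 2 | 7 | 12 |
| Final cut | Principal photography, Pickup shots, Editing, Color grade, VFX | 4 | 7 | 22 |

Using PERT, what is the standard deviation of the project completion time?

4.86 weeks

te_Location scouting = (1 + 4·2 + 9)/6 = 18/6 = 3; σ²_Location scouting = ((9−1)/6)² = 1.778
te_Set construction = (1 + 4·2 + 3)/6 = 12/6 = 2; σ²_Set construction = ((3−1)/6)² = 0.111
te_Costume fitting = (7 + 4·11 + 27)/6 = 78/6 = 13; σ²_Costume fitting = ((27−7)/6)² = 11.111
te_Principal photography = (7 + 4·12 + 23)/6 = 78/6 = 13; σ²_Principal photography = ((23−7)/6)² = 7.111
te_Pickup shots = (8 + 4·12 + 16)/6 = 72/6 = 12; σ²_Pickup shots = ((16−8)/6)² = 1.778
te_Editing = (4 + 4·6 + 8)/6 = 36/6 = 6; σ²_Editing = ((8−4)/6)² = 0.444
te_Sound mix = (7 + 4·12 + 17)/6 = 72/6 = 12; σ²_Sound mix = ((17−7)/6)² = 2.778
te_Color grade = (5 + 4·9 + 13)/6 = 54/6 = 9; σ²_Color grade = ((13−5)/6)² = 1.778
te_VFX = (2 + 4·7 + 12)/6 = 42/6 = 7; σ²_VFX = ((12−2)/6)² = 2.778
te_Final cut = (4 + 4·7 + 22)/6 = 54/6 = 9; σ²_Final cut = ((22−4)/6)² = 9.000

Forward pass:
ES_Location scouting = 0; EF_Location scouting = 3
ES_Set construction = 0; EF_Set construction = 2
ES_Costume fitting = max(EF_Location scouting=3, EF_Set construction=2) = 3; EF_Costume fitting = 3+13 = 16
ES_Principal photography = max(EF_Location scouting=3, EF_Set construction=2) = 3; EF_Principal photography = 3+13 = 16
ES_Pickup shots = max(EF_Set construction=2, EF_Costume fitting=16) = 16; EF_Pickup shots = 16+12 = 28
ES_Editing = 16; EF_Editing = 16+6 = 22
ES_Sound mix = max(EF_Location scouting=3, EF_Set construction=2) = 3; EF_Sound mix = 3+12 = 15
ES_Color grade = 16; EF_Color grade = 16+9 = 25
ES_VFX = max(EF_Costume fitting=16, EF_Sound mix=15) = 16; EF_VFX = 16+7 = 23
ES_Final cut = max(EF_Principal photography=16, EF_Pickup shots=28, EF_Editing=22, EF_Color grade=25, EF_VFX=23) = 28; EF_Final cut = 28+9 = 37
Expected project duration μ = 37 weeks. Critical path: Location scouting → Costume fitting → Pickup shots → Final cut.

Variance along critical path = 1.778 + 11.111 + 1.778 + 9.000 = 23.667
σ = √23.667 = 4.865 weeks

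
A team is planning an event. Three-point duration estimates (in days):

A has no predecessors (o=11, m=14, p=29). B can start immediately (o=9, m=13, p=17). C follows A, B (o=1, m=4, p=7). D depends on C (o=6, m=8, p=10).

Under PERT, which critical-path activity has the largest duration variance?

A

te_A = (11 + 4·14 + 29)/6 = 96/6 = 16; σ²_A = ((29−11)/6)² = 9.000
te_B = (9 + 4·13 + 17)/6 = 78/6 = 13; σ²_B = ((17−9)/6)² = 1.778
te_C = (1 + 4·4 + 7)/6 = 24/6 = 4; σ²_C = ((7−1)/6)² = 1.000
te_D = (6 + 4·8 + 10)/6 = 48/6 = 8; σ²_D = ((10−6)/6)² = 0.444

Forward pass:
ES_A = 0; EF_A = 16
ES_B = 0; EF_B = 13
ES_C = max(EF_A=16, EF_B=13) = 16; EF_C = 16+4 = 20
ES_D = 20; EF_D = 20+8 = 28
Expected project duration μ = 28 days. Critical path: A → C → D.

Variances on critical path: σ²_A=9.000, σ²_C=1.000, σ²_D=0.444.
Largest is σ²_A = 9.000.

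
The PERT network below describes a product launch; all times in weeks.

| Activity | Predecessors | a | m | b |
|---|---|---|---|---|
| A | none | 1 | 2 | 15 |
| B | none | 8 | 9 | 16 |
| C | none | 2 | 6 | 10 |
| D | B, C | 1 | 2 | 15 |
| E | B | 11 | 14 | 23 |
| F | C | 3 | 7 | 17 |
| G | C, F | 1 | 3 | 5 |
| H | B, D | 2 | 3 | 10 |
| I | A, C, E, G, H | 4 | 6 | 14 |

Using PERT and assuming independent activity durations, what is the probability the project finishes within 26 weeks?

0.020

te_A = (1 + 4·2 + 15)/6 = 24/6 = 4; σ²_A = ((15−1)/6)² = 5.444
te_B = (8 + 4·9 + 16)/6 = 60/6 = 10; σ²_B = ((16−8)/6)² = 1.778
te_C = (2 + 4·6 + 10)/6 = 36/6 = 6; σ²_C = ((10−2)/6)² = 1.778
te_D = (1 + 4·2 + 15)/6 = 24/6 = 4; σ²_D = ((15−1)/6)² = 5.444
te_E = (11 + 4·14 + 23)/6 = 90/6 = 15; σ²_E = ((23−11)/6)² = 4.000
te_F = (3 + 4·7 + 17)/6 = 48/6 = 8; σ²_F = ((17−3)/6)² = 5.444
te_G = (1 + 4·3 + 5)/6 = 18/6 = 3; σ²_G = ((5−1)/6)² = 0.444
te_H = (2 + 4·3 + 10)/6 = 24/6 = 4; σ²_H = ((10−2)/6)² = 1.778
te_I = (4 + 4·6 + 14)/6 = 42/6 = 7; σ²_I = ((14−4)/6)² = 2.778

Forward pass:
ES_A = 0; EF_A = 4
ES_B = 0; EF_B = 10
ES_C = 0; EF_C = 6
ES_D = max(EF_B=10, EF_C=6) = 10; EF_D = 10+4 = 14
ES_E = 10; EF_E = 10+15 = 25
ES_F = 6; EF_F = 6+8 = 14
ES_G = max(EF_C=6, EF_F=14) = 14; EF_G = 14+3 = 17
ES_H = max(EF_B=10, EF_D=14) = 14; EF_H = 14+4 = 18
ES_I = max(EF_A=4, EF_C=6, EF_E=25, EF_G=17, EF_H=18) = 25; EF_I = 25+7 = 32
Expected project duration μ = 32 weeks. Critical path: B → E → I.

Variance along critical path = 1.778 + 4.000 + 2.778 = 8.556; σ = √8.556 = 2.925 weeks.
Z = (26 − 32) / 2.925 = -2.051
P(T ≤ 26) = Φ(-2.051) ≈ 0.020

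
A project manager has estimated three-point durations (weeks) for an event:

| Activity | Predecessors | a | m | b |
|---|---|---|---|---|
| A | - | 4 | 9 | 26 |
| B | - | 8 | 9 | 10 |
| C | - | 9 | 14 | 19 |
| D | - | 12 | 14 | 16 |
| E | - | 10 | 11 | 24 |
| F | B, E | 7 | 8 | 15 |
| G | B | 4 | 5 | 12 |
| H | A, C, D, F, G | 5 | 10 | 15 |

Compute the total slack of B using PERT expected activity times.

te_A = (4 + 4·9 + 26)/6 = 66/6 = 11
te_B = (8 + 4·9 + 10)/6 = 54/6 = 9
te_C = (9 + 4·14 + 19)/6 = 84/6 = 14
te_D = (12 + 4·14 + 16)/6 = 84/6 = 14
te_E = (10 + 4·11 + 24)/6 = 78/6 = 13
te_F = (7 + 4·8 + 15)/6 = 54/6 = 9
te_G = (4 + 4·5 + 12)/6 = 36/6 = 6
te_H = (5 + 4·10 + 15)/6 = 60/6 = 10

Forward pass:
ES_A = 0; EF_A = 11
ES_B = 0; EF_B = 9
ES_C = 0; EF_C = 14
ES_D = 0; EF_D = 14
ES_E = 0; EF_E = 13
ES_F = max(EF_B=9, EF_E=13) = 13; EF_F = 13+9 = 22
ES_G = 9; EF_G = 9+6 = 15
ES_H = max(EF_A=11, EF_C=14, EF_D=14, EF_F=22, EF_G=15) = 22; EF_H = 22+10 = 32
Expected project duration μ = 32 weeks. Critical path: E → F → H.

Backward pass:
LF_H = 32; LS_H = 32−10 = 22
LF_G = LS_H = 22; LS_G = 22−6 = 16
LF_F = LS_H = 22; LS_F = 22−9 = 13
LF_E = LS_F = 13; LS_E = 13−13 = 0
LF_D = LS_H = 22; LS_D = 22−14 = 8
LF_C = LS_H = 22; LS_C = 22−14 = 8
LF_B = min(LS_F=13, LS_G=16) = 13; LS_B = 13−9 = 4
LF_A = LS_H = 22; LS_A = 22−11 = 11
Slack_B = LS_B − ES_B = 4 − 0 = 4

4 weeks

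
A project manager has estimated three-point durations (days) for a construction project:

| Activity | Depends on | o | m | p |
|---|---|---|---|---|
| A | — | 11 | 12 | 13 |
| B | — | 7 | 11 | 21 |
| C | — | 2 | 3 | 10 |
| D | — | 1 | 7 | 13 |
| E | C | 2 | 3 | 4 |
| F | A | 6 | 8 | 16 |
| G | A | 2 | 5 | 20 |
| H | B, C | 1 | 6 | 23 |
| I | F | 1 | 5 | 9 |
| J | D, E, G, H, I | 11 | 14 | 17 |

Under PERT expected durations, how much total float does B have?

6 days

te_A = (11 + 4·12 + 13)/6 = 72/6 = 12
te_B = (7 + 4·11 + 21)/6 = 72/6 = 12
te_C = (2 + 4·3 + 10)/6 = 24/6 = 4
te_D = (1 + 4·7 + 13)/6 = 42/6 = 7
te_E = (2 + 4·3 + 4)/6 = 18/6 = 3
te_F = (6 + 4·8 + 16)/6 = 54/6 = 9
te_G = (2 + 4·5 + 20)/6 = 42/6 = 7
te_H = (1 + 4·6 + 23)/6 = 48/6 = 8
te_I = (1 + 4·5 + 9)/6 = 30/6 = 5
te_J = (11 + 4·14 + 17)/6 = 84/6 = 14

Forward pass:
ES_A = 0; EF_A = 12
ES_B = 0; EF_B = 12
ES_C = 0; EF_C = 4
ES_D = 0; EF_D = 7
ES_E = 4; EF_E = 4+3 = 7
ES_F = 12; EF_F = 12+9 = 21
ES_G = 12; EF_G = 12+7 = 19
ES_H = max(EF_B=12, EF_C=4) = 12; EF_H = 12+8 = 20
ES_I = 21; EF_I = 21+5 = 26
ES_J = max(EF_D=7, EF_E=7, EF_G=19, EF_H=20, EF_I=26) = 26; EF_J = 26+14 = 40
Expected project duration μ = 40 days. Critical path: A → F → I → J.

Backward pass:
LF_J = 40; LS_J = 40−14 = 26
LF_I = LS_J = 26; LS_I = 26−5 = 21
LF_H = LS_J = 26; LS_H = 26−8 = 18
LF_G = LS_J = 26; LS_G = 26−7 = 19
LF_F = LS_I = 21; LS_F = 21−9 = 12
LF_E = LS_J = 26; LS_E = 26−3 = 23
LF_D = LS_J = 26; LS_D = 26−7 = 19
LF_C = min(LS_E=23, LS_H=18) = 18; LS_C = 18−4 = 14
LF_B = LS_H = 18; LS_B = 18−12 = 6
LF_A = min(LS_F=12, LS_G=19) = 12; LS_A = 12−12 = 0
Slack_B = LS_B − ES_B = 6 − 0 = 6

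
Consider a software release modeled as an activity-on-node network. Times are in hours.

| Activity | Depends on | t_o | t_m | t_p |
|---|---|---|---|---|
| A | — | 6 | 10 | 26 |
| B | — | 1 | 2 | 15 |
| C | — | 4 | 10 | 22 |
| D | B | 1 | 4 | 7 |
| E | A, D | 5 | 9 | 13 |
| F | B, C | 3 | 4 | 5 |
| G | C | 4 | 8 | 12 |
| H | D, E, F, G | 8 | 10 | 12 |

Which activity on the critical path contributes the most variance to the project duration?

te_A = (6 + 4·10 + 26)/6 = 72/6 = 12; σ²_A = ((26−6)/6)² = 11.111
te_B = (1 + 4·2 + 15)/6 = 24/6 = 4; σ²_B = ((15−1)/6)² = 5.444
te_C = (4 + 4·10 + 22)/6 = 66/6 = 11; σ²_C = ((22−4)/6)² = 9.000
te_D = (1 + 4·4 + 7)/6 = 24/6 = 4; σ²_D = ((7−1)/6)² = 1.000
te_E = (5 + 4·9 + 13)/6 = 54/6 = 9; σ²_E = ((13−5)/6)² = 1.778
te_F = (3 + 4·4 + 5)/6 = 24/6 = 4; σ²_F = ((5−3)/6)² = 0.111
te_G = (4 + 4·8 + 12)/6 = 48/6 = 8; σ²_G = ((12−4)/6)² = 1.778
te_H = (8 + 4·10 + 12)/6 = 60/6 = 10; σ²_H = ((12−8)/6)² = 0.444

Forward pass:
ES_A = 0; EF_A = 12
ES_B = 0; EF_B = 4
ES_C = 0; EF_C = 11
ES_D = 4; EF_D = 4+4 = 8
ES_E = max(EF_A=12, EF_D=8) = 12; EF_E = 12+9 = 21
ES_F = max(EF_B=4, EF_C=11) = 11; EF_F = 11+4 = 15
ES_G = 11; EF_G = 11+8 = 19
ES_H = max(EF_D=8, EF_E=21, EF_F=15, EF_G=19) = 21; EF_H = 21+10 = 31
Expected project duration μ = 31 hours. Critical path: A → E → H.

Variances on critical path: σ²_A=11.111, σ²_E=1.778, σ²_H=0.444.
Largest is σ²_A = 11.111.

A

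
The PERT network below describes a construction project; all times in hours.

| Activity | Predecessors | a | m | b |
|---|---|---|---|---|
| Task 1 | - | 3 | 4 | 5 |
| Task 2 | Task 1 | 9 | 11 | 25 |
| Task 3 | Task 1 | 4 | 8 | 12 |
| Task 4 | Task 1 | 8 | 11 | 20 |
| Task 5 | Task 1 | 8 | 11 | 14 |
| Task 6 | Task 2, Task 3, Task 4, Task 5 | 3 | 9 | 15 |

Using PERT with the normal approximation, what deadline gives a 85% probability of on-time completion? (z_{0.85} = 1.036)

29.5 hours

te_Task 1 = (3 + 4·4 + 5)/6 = 24/6 = 4; σ²_Task 1 = ((5−3)/6)² = 0.111
te_Task 2 = (9 + 4·11 + 25)/6 = 78/6 = 13; σ²_Task 2 = ((25−9)/6)² = 7.111
te_Task 3 = (4 + 4·8 + 12)/6 = 48/6 = 8; σ²_Task 3 = ((12−4)/6)² = 1.778
te_Task 4 = (8 + 4·11 + 20)/6 = 72/6 = 12; σ²_Task 4 = ((20−8)/6)² = 4.000
te_Task 5 = (8 + 4·11 + 14)/6 = 66/6 = 11; σ²_Task 5 = ((14−8)/6)² = 1.000
te_Task 6 = (3 + 4·9 + 15)/6 = 54/6 = 9; σ²_Task 6 = ((15−3)/6)² = 4.000

Forward pass:
ES_Task 1 = 0; EF_Task 1 = 4
ES_Task 2 = 4; EF_Task 2 = 4+13 = 17
ES_Task 3 = 4; EF_Task 3 = 4+8 = 12
ES_Task 4 = 4; EF_Task 4 = 4+12 = 16
ES_Task 5 = 4; EF_Task 5 = 4+11 = 15
ES_Task 6 = max(EF_Task 2=17, EF_Task 3=12, EF_Task 4=16, EF_Task 5=15) = 17; EF_Task 6 = 17+9 = 26
Expected project duration μ = 26 hours. Critical path: Task 1 → Task 2 → Task 6.

Variance along critical path = 0.111 + 7.111 + 4.000 = 11.222; σ = 3.350 hours.
D = μ + z·σ = 26 + 1.036·3.350 = 29.5 hours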